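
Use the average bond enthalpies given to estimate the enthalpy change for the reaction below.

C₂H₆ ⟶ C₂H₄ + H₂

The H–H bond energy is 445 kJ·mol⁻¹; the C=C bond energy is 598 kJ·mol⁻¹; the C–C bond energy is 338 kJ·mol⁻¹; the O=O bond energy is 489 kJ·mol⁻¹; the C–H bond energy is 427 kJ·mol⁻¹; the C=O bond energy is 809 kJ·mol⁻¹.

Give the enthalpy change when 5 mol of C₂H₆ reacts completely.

ΔH = +745 kJ

Bonds broken (reactants):
  C–C: 1 × 338 = 338
  C–H: 6 × 427 = 2562
  Σ(broken) = 2900 kJ
Bonds formed (products):
  C–H: 4 × 427 = 1708
  C=C: 1 × 598 = 598
  H–H: 1 × 445 = 445
  Σ(formed) = 2751 kJ
ΔH = Σ(broken) − Σ(formed) = 2900 − 2751 = +149 kJ
For 5× the reaction as written: 5 × (+149) = +745 kJ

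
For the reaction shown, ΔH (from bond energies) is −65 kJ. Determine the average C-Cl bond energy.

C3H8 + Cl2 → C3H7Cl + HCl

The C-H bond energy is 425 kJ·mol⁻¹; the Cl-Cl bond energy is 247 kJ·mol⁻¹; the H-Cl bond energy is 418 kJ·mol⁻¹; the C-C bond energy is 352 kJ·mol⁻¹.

D(C-Cl) ≈ 319 kJ/mol

Let D be the C-Cl bond energy.
Σ(broken) = 2×352 + 8×425 + 1×247 = 4351
Σ(formed) = 2×352 + 1×D + 7×425 + 1×418 = 4097 + D
ΔH = Σ(broken) − Σ(formed) = (4351) − (4097 + D) = +254 − D
Setting this equal to −65 kJ gives D = 319 kJ/mol.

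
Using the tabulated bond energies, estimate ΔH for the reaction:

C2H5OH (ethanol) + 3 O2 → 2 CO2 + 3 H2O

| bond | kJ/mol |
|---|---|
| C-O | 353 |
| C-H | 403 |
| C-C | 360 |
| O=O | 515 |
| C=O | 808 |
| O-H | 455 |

Bonds broken (reactants):
  C-C: 1 × 360 = 360
  C-H: 5 × 403 = 2015
  C-O: 1 × 353 = 353
  O-H: 1 × 455 = 455
  O=O: 3 × 515 = 1545
  Σ(broken) = 4728 kJ
Bonds formed (products):
  C=O: 4 × 808 = 3232
  O-H: 6 × 455 = 2730
  Σ(formed) = 5962 kJ
ΔH = Σ(broken) − Σ(formed) = 4728 − 5962 = −1234 kJ

ΔH ≈ −1234 kJ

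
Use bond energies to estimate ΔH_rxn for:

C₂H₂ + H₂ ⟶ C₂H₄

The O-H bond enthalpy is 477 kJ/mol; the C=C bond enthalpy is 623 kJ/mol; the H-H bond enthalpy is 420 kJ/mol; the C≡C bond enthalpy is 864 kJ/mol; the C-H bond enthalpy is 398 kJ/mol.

ΔH ≈ −135 kJ

Bonds broken (reactants):
  C≡C: 1 × 864 = 864
  C-H: 2 × 398 = 796
  H-H: 1 × 420 = 420
  Σ(broken) = 2080 kJ
Bonds formed (products):
  C-H: 4 × 398 = 1592
  C=C: 1 × 623 = 623
  Σ(formed) = 2215 kJ
ΔH = Σ(broken) − Σ(formed) = 2080 − 2215 = −135 kJ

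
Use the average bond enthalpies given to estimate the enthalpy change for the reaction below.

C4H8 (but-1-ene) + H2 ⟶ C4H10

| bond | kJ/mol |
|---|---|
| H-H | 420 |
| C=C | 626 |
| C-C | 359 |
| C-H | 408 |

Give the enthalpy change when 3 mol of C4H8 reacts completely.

ΔH = −387 kJ

Bonds broken (reactants):
  C-C: 2 × 359 = 718
  C-H: 8 × 408 = 3264
  C=C: 1 × 626 = 626
  H-H: 1 × 420 = 420
  Σ(broken) = 5028 kJ
Bonds formed (products):
  C-C: 3 × 359 = 1077
  C-H: 10 × 408 = 4080
  Σ(formed) = 5157 kJ
ΔH = Σ(broken) − Σ(formed) = 5028 − 5157 = −129 kJ
For 3× the reaction as written: 3 × (−129) = −387 kJ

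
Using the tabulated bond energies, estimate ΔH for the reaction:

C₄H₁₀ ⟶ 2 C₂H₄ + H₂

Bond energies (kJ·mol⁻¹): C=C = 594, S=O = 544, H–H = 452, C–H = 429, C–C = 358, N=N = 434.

ΔH ≈ +292 kJ

Bonds broken (reactants):
  C–C: 3 × 358 = 1074
  C–H: 10 × 429 = 4290
  Σ(broken) = 5364 kJ
Bonds formed (products):
  C–H: 8 × 429 = 3432
  C=C: 2 × 594 = 1188
  H–H: 1 × 452 = 452
  Σ(formed) = 5072 kJ
ΔH = Σ(broken) − Σ(formed) = 5364 − 5072 = +292 kJ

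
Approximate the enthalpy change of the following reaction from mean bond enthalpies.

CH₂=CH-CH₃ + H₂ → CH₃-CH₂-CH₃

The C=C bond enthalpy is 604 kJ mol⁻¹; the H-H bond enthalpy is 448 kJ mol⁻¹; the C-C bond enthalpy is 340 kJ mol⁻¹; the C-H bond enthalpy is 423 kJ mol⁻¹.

ΔH ≈ −134 kJ

Bonds broken (reactants):
  C-C: 1 × 340 = 340
  C-H: 6 × 423 = 2538
  C=C: 1 × 604 = 604
  H-H: 1 × 448 = 448
  Σ(broken) = 3930 kJ
Bonds formed (products):
  C-C: 2 × 340 = 680
  C-H: 8 × 423 = 3384
  Σ(formed) = 4064 kJ
ΔH = Σ(broken) − Σ(formed) = 3930 − 4064 = −134 kJ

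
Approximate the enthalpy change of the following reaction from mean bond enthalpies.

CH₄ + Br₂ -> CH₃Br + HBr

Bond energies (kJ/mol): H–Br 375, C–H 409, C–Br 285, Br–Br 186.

Bonds broken (reactants):
  Br–Br: 1 × 186 = 186
  C–H: 4 × 409 = 1636
  Σ(broken) = 1822 kJ
Bonds formed (products):
  C–Br: 1 × 285 = 285
  C–H: 3 × 409 = 1227
  H–Br: 1 × 375 = 375
  Σ(formed) = 1887 kJ
ΔH = Σ(broken) − Σ(formed) = 1822 − 1887 = −65 kJ

ΔH ≈ −65 kJ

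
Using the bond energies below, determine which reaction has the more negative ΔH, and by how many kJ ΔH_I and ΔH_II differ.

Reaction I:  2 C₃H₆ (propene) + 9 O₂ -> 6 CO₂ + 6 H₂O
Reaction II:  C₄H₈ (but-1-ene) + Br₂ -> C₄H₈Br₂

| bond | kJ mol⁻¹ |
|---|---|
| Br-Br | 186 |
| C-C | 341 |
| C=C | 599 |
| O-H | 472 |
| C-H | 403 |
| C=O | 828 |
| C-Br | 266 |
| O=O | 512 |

Reaction I, by 4188 kJ

Reaction I:
  Bonds broken (reactants):
    C-C: 2 × 341 = 682
    C-H: 12 × 403 = 4836
    C=C: 2 × 599 = 1198
    O=O: 9 × 512 = 4608
    Σ(broken) = 11324 kJ
  Bonds formed (products):
    C=O: 12 × 828 = 9936
    O-H: 12 × 472 = 5664
    Σ(formed) = 15600 kJ
  ΔH_I = 11324 − 15600 = −4276 kJ
Reaction II:
  Bonds broken (reactants):
    Br-Br: 1 × 186 = 186
    C-C: 2 × 341 = 682
    C-H: 8 × 403 = 3224
    C=C: 1 × 599 = 599
    Σ(broken) = 4691 kJ
  Bonds formed (products):
    C-Br: 2 × 266 = 532
    C-C: 3 × 341 = 1023
    C-H: 8 × 403 = 3224
    Σ(formed) = 4779 kJ
  ΔH_II = 4691 − 4779 = −88 kJ
ΔH_I − ΔH_II = −4188 kJ, so reaction I has the more negative ΔH; |ΔH_I − ΔH_II| = 4188 kJ.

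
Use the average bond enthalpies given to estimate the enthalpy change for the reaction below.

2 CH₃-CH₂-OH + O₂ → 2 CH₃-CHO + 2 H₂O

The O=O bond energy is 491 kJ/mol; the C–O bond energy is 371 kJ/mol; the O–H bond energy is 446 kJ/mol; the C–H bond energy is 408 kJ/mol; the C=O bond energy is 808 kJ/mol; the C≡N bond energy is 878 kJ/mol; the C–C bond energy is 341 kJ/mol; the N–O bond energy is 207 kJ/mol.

ΔH ≈ −459 kJ

Bonds broken (reactants):
  C–C: 2 × 341 = 682
  C–H: 10 × 408 = 4080
  C–O: 2 × 371 = 742
  O–H: 2 × 446 = 892
  O=O: 1 × 491 = 491
  Σ(broken) = 6887 kJ
Bonds formed (products):
  C–C: 2 × 341 = 682
  C–H: 8 × 408 = 3264
  C=O: 2 × 808 = 1616
  O–H: 4 × 446 = 1784
  Σ(formed) = 7346 kJ
ΔH = Σ(broken) − Σ(formed) = 6887 − 7346 = −459 kJ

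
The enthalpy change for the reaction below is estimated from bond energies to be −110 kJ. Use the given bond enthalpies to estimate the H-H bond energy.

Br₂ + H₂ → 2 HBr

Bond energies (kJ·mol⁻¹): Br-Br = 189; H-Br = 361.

Let D be the H-H bond energy.
Σ(broken) = 1×189 + 1×D = 189 + D
Σ(formed) = 2×361 = 722
ΔH = Σ(broken) − Σ(formed) = (189 + D) − (722) = −533 + D
Setting this equal to −110 kJ gives D = 423 kJ/mol.

D(H-H) ≈ 423 kJ/mol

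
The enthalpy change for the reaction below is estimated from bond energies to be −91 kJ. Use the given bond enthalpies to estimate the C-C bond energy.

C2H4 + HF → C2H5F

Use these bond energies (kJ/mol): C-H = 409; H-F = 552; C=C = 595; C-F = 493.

Let D be the C-C bond energy.
Σ(broken) = 4×409 + 1×595 + 1×552 = 2783
Σ(formed) = 1×D + 1×493 + 5×409 = 2538 + D
ΔH = Σ(broken) − Σ(formed) = (2783) − (2538 + D) = +245 − D
Setting this equal to −91 kJ gives D = 336 kJ/mol.

D(C-C) ≈ 336 kJ/mol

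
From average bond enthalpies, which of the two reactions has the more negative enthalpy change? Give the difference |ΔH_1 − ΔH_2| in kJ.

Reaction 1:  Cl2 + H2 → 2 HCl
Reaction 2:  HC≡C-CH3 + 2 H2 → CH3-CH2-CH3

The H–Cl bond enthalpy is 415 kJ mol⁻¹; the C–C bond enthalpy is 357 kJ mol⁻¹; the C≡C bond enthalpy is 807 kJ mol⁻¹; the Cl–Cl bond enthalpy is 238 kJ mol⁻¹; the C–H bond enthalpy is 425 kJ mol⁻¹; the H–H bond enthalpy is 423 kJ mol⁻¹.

Reaction 2, by 235 kJ

Reaction 1:
  Bonds broken (reactants):
    Cl–Cl: 1 × 238 = 238
    H–H: 1 × 423 = 423
    Σ(broken) = 661 kJ
  Bonds formed (products):
    H–Cl: 2 × 415 = 830
    Σ(formed) = 830 kJ
  ΔH_1 = 661 − 830 = −169 kJ
Reaction 2:
  Bonds broken (reactants):
    C≡C: 1 × 807 = 807
    C–C: 1 × 357 = 357
    C–H: 4 × 425 = 1700
    H–H: 2 × 423 = 846
    Σ(broken) = 3710 kJ
  Bonds formed (products):
    C–C: 2 × 357 = 714
    C–H: 8 × 425 = 3400
    Σ(formed) = 4114 kJ
  ΔH_2 = 3710 − 4114 = −404 kJ
ΔH_1 − ΔH_2 = +235 kJ, so reaction 2 has the more negative ΔH; |ΔH_1 − ΔH_2| = 235 kJ.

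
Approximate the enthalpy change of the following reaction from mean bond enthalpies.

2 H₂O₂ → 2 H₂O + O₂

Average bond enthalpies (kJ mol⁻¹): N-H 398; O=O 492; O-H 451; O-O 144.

Bonds broken (reactants):
  O-H: 4 × 451 = 1804
  O-O: 2 × 144 = 288
  Σ(broken) = 2092 kJ
Bonds formed (products):
  O-H: 4 × 451 = 1804
  O=O: 1 × 492 = 492
  Σ(formed) = 2296 kJ
ΔH = Σ(broken) − Σ(formed) = 2092 − 2296 = −204 kJ

ΔH ≈ −204 kJ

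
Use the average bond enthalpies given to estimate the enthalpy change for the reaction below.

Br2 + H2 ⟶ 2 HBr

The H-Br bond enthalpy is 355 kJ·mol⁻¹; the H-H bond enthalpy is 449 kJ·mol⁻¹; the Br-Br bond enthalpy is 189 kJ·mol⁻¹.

ΔH ≈ −72 kJ

Bonds broken (reactants):
  Br-Br: 1 × 189 = 189
  H-H: 1 × 449 = 449
  Σ(broken) = 638 kJ
Bonds formed (products):
  H-Br: 2 × 355 = 710
  Σ(formed) = 710 kJ
ΔH = Σ(broken) − Σ(formed) = 638 − 710 = −72 kJ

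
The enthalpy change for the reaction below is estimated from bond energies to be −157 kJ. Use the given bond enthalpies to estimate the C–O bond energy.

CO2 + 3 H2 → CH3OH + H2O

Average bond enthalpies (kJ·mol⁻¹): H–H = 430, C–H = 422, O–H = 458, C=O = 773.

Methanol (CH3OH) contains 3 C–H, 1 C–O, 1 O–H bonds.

Let D be the C–O bond energy.
Σ(broken) = 2×773 + 3×430 = 2836
Σ(formed) = 3×422 + 1×D + 3×458 = 2640 + D
ΔH = Σ(broken) − Σ(formed) = (2836) − (2640 + D) = +196 − D
Setting this equal to −157 kJ gives D = 353 kJ/mol.

D(C–O) ≈ 353 kJ/mol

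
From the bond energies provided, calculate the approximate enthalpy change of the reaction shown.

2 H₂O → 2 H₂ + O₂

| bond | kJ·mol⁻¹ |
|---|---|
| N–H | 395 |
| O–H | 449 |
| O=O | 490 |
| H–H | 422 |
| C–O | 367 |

Bonds broken (reactants):
  O–H: 4 × 449 = 1796
  Σ(broken) = 1796 kJ
Bonds formed (products):
  H–H: 2 × 422 = 844
  O=O: 1 × 490 = 490
  Σ(formed) = 1334 kJ
ΔH = Σ(broken) − Σ(formed) = 1796 − 1334 = +462 kJ

ΔH ≈ +462 kJ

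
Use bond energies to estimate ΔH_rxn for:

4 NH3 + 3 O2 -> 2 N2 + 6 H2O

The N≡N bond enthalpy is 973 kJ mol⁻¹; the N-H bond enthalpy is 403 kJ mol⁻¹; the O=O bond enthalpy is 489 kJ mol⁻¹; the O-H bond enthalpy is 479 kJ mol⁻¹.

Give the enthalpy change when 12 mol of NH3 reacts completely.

ΔH = −4173 kJ

Bonds broken (reactants):
  N-H: 12 × 403 = 4836
  O=O: 3 × 489 = 1467
  Σ(broken) = 6303 kJ
Bonds formed (products):
  N≡N: 2 × 973 = 1946
  O-H: 12 × 479 = 5748
  Σ(formed) = 7694 kJ
ΔH = Σ(broken) − Σ(formed) = 6303 − 7694 = −1391 kJ
For 3× the reaction as written: 3 × (−1391) = −4173 kJ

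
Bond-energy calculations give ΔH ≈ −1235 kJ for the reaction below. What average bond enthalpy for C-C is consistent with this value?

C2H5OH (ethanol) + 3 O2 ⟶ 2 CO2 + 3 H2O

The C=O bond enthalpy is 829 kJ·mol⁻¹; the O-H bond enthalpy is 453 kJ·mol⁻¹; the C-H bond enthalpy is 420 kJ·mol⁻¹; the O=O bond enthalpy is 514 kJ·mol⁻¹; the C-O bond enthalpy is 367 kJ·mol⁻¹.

Let D be the C-C bond energy.
Σ(broken) = 1×D + 5×420 + 1×367 + 1×453 + 3×514 = 4462 + D
Σ(formed) = 4×829 + 6×453 = 6034
ΔH = Σ(broken) − Σ(formed) = (4462 + D) − (6034) = −1572 + D
Setting this equal to −1235 kJ gives D = 337 kJ/mol.

D(C-C) ≈ 337 kJ/mol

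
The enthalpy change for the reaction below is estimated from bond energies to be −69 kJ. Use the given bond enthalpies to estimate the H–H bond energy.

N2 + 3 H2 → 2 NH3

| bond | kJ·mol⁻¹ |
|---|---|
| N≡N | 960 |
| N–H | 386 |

D(H–H) ≈ 429 kJ/mol

Let D be the H–H bond energy.
Σ(broken) = 3×D + 1×960 = 960 + 3D
Σ(formed) = 6×386 = 2316
ΔH = Σ(broken) − Σ(formed) = (960 + 3D) − (2316) = −1356 + 3D
Setting this equal to −69 kJ gives 3D = 1287, so D = 429 kJ/mol.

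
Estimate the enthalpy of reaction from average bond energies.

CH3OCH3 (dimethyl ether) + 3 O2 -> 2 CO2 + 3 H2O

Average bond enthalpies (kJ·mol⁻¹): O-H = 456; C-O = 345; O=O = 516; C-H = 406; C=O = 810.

ΔH ≈ −1302 kJ

Bonds broken (reactants):
  C-H: 6 × 406 = 2436
  C-O: 2 × 345 = 690
  O=O: 3 × 516 = 1548
  Σ(broken) = 4674 kJ
Bonds formed (products):
  C=O: 4 × 810 = 3240
  O-H: 6 × 456 = 2736
  Σ(formed) = 5976 kJ
ΔH = Σ(broken) − Σ(formed) = 4674 − 5976 = −1302 kJ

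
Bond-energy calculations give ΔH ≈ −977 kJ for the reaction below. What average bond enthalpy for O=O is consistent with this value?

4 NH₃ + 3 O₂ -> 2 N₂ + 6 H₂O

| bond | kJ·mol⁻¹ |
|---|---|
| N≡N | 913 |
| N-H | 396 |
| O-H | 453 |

Let D be the O=O bond energy.
Σ(broken) = 12×396 + 3×D = 4752 + 3D
Σ(formed) = 2×913 + 12×453 = 7262
ΔH = Σ(broken) − Σ(formed) = (4752 + 3D) − (7262) = −2510 + 3D
Setting this equal to −977 kJ gives 3D = 1533, so D = 511 kJ/mol.

D(O=O) ≈ 511 kJ/mol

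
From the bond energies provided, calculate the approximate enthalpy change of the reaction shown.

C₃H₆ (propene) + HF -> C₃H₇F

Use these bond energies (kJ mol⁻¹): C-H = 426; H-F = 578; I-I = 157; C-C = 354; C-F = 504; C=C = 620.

Bonds broken (reactants):
  C-C: 1 × 354 = 354
  C-H: 6 × 426 = 2556
  C=C: 1 × 620 = 620
  H-F: 1 × 578 = 578
  Σ(broken) = 4108 kJ
Bonds formed (products):
  C-C: 2 × 354 = 708
  C-F: 1 × 504 = 504
  C-H: 7 × 426 = 2982
  Σ(formed) = 4194 kJ
ΔH = Σ(broken) − Σ(formed) = 4108 − 4194 = −86 kJ

ΔH ≈ −86 kJ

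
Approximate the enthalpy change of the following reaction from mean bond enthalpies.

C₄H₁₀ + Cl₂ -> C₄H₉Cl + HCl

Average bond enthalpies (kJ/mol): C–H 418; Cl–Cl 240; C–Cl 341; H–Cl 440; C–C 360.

ΔH ≈ −123 kJ

Bonds broken (reactants):
  C–C: 3 × 360 = 1080
  C–H: 10 × 418 = 4180
  Cl–Cl: 1 × 240 = 240
  Σ(broken) = 5500 kJ
Bonds formed (products):
  C–C: 3 × 360 = 1080
  C–Cl: 1 × 341 = 341
  C–H: 9 × 418 = 3762
  H–Cl: 1 × 440 = 440
  Σ(formed) = 5623 kJ
ΔH = Σ(broken) − Σ(formed) = 5500 − 5623 = −123 kJ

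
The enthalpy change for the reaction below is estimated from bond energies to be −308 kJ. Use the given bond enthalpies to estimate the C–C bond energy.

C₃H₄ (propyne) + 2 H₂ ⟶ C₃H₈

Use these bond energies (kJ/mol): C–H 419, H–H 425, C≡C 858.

D(C–C) ≈ 340 kJ/mol

Let D be the C–C bond energy.
Σ(broken) = 1×858 + 1×D + 4×419 + 2×425 = 3384 + D
Σ(formed) = 2×D + 8×419 = 3352 + 2D
ΔH = Σ(broken) − Σ(formed) = (3384 + D) − (3352 + 2D) = +32 − D
Setting this equal to −308 kJ gives D = 340 kJ/mol.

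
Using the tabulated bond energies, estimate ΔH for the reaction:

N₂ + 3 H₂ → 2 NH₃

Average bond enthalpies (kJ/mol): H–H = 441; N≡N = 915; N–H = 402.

ΔH ≈ −174 kJ

Bonds broken (reactants):
  H–H: 3 × 441 = 1323
  N≡N: 1 × 915 = 915
  Σ(broken) = 2238 kJ
Bonds formed (products):
  N–H: 6 × 402 = 2412
  Σ(formed) = 2412 kJ
ΔH = Σ(broken) − Σ(formed) = 2238 − 2412 = −174 kJ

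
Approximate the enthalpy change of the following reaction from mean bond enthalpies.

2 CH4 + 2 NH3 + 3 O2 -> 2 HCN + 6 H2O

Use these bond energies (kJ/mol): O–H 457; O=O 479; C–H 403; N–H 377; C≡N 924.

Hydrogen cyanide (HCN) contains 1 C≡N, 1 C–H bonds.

ΔH ≈ −1215 kJ

Bonds broken (reactants):
  C–H: 8 × 403 = 3224
  N–H: 6 × 377 = 2262
  O=O: 3 × 479 = 1437
  Σ(broken) = 6923 kJ
Bonds formed (products):
  C≡N: 2 × 924 = 1848
  C–H: 2 × 403 = 806
  O–H: 12 × 457 = 5484
  Σ(formed) = 8138 kJ
ΔH = Σ(broken) − Σ(formed) = 6923 − 8138 = −1215 kJ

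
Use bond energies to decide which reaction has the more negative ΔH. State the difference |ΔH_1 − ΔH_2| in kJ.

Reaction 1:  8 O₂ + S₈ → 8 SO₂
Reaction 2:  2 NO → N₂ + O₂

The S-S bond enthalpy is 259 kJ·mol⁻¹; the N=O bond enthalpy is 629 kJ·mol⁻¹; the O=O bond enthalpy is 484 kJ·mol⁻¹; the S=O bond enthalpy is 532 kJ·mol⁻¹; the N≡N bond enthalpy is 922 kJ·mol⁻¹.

Reaction 1:
  Bonds broken (reactants):
    O=O: 8 × 484 = 3872
    S-S: 8 × 259 = 2072
    Σ(broken) = 5944 kJ
  Bonds formed (products):
    S=O: 16 × 532 = 8512
    Σ(formed) = 8512 kJ
  ΔH_1 = 5944 − 8512 = −2568 kJ
Reaction 2:
  Bonds broken (reactants):
    N=O: 2 × 629 = 1258
    Σ(broken) = 1258 kJ
  Bonds formed (products):
    N≡N: 1 × 922 = 922
    O=O: 1 × 484 = 484
    Σ(formed) = 1406 kJ
  ΔH_2 = 1258 − 1406 = −148 kJ
ΔH_1 − ΔH_2 = −2420 kJ, so reaction 1 has the more negative ΔH; |ΔH_1 − ΔH_2| = 2420 kJ.

Reaction 1, by 2420 kJ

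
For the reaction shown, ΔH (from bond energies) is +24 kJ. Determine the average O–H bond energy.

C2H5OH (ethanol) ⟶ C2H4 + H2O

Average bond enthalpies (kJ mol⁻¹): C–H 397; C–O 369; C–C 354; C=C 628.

D(O–H) ≈ 468 kJ/mol

Let D be the O–H bond energy.
Σ(broken) = 1×354 + 5×397 + 1×369 + 1×D = 2708 + D
Σ(formed) = 4×397 + 1×628 + 2×D = 2216 + 2D
ΔH = Σ(broken) − Σ(formed) = (2708 + D) − (2216 + 2D) = +492 − D
Setting this equal to +24 kJ gives D = 468 kJ/mol.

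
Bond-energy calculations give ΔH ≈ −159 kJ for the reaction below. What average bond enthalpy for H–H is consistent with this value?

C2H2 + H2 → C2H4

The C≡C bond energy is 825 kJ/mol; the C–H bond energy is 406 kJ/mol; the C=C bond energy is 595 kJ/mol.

D(H–H) ≈ 423 kJ/mol

Let D be the H–H bond energy.
Σ(broken) = 1×825 + 2×406 + 1×D = 1637 + D
Σ(formed) = 4×406 + 1×595 = 2219
ΔH = Σ(broken) − Σ(formed) = (1637 + D) − (2219) = −582 + D
Setting this equal to −159 kJ gives D = 423 kJ/mol.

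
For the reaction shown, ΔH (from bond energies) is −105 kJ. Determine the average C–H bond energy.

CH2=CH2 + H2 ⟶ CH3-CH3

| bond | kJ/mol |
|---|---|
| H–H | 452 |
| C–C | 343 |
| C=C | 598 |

D(C–H) ≈ 406 kJ/mol

Let D be the C–H bond energy.
Σ(broken) = 4×D + 1×598 + 1×452 = 1050 + 4D
Σ(formed) = 1×343 + 6×D = 343 + 6D
ΔH = Σ(broken) − Σ(formed) = (1050 + 4D) − (343 + 6D) = +707 − 2D
Setting this equal to −105 kJ gives 2D = 812, so D = 406 kJ/mol.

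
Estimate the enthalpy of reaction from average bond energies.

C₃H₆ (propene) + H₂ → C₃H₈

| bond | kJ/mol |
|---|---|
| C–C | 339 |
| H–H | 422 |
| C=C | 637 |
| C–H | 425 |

Bonds broken (reactants):
  C–C: 1 × 339 = 339
  C–H: 6 × 425 = 2550
  C=C: 1 × 637 = 637
  H–H: 1 × 422 = 422
  Σ(broken) = 3948 kJ
Bonds formed (products):
  C–C: 2 × 339 = 678
  C–H: 8 × 425 = 3400
  Σ(formed) = 4078 kJ
ΔH = Σ(broken) − Σ(formed) = 3948 − 4078 = −130 kJ

ΔH ≈ −130 kJ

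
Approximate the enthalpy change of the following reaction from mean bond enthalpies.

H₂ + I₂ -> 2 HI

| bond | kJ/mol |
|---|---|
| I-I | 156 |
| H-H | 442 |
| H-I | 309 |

Bonds broken (reactants):
  H-H: 1 × 442 = 442
  I-I: 1 × 156 = 156
  Σ(broken) = 598 kJ
Bonds formed (products):
  H-I: 2 × 309 = 618
  Σ(formed) = 618 kJ
ΔH = Σ(broken) − Σ(formed) = 598 − 618 = −20 kJ

ΔH ≈ −20 kJ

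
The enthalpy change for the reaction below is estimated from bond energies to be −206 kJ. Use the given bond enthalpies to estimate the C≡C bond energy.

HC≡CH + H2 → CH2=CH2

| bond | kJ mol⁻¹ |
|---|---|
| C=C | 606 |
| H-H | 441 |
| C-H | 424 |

D(C≡C) ≈ 807 kJ/mol

Let D be the C≡C bond energy.
Σ(broken) = 1×D + 2×424 + 1×441 = 1289 + D
Σ(formed) = 4×424 + 1×606 = 2302
ΔH = Σ(broken) − Σ(formed) = (1289 + D) − (2302) = −1013 + D
Setting this equal to −206 kJ gives D = 807 kJ/mol.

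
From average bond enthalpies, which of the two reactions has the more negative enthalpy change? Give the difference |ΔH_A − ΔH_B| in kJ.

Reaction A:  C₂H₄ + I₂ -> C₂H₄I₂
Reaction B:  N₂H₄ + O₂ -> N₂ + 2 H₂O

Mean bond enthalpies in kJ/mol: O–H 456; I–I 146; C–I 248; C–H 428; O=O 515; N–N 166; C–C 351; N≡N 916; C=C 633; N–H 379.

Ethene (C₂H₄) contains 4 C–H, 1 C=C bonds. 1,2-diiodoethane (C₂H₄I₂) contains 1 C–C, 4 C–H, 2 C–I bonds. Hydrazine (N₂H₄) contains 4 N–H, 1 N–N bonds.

Reaction B, by 475 kJ

Reaction A:
  Bonds broken (reactants):
    C–H: 4 × 428 = 1712
    C=C: 1 × 633 = 633
    I–I: 1 × 146 = 146
    Σ(broken) = 2491 kJ
  Bonds formed (products):
    C–C: 1 × 351 = 351
    C–H: 4 × 428 = 1712
    C–I: 2 × 248 = 496
    Σ(formed) = 2559 kJ
  ΔH_A = 2491 − 2559 = −68 kJ
Reaction B:
  Bonds broken (reactants):
    N–H: 4 × 379 = 1516
    N–N: 1 × 166 = 166
    O=O: 1 × 515 = 515
    Σ(broken) = 2197 kJ
  Bonds formed (products):
    N≡N: 1 × 916 = 916
    O–H: 4 × 456 = 1824
    Σ(formed) = 2740 kJ
  ΔH_B = 2197 − 2740 = −543 kJ
ΔH_A − ΔH_B = +475 kJ, so reaction B has the more negative ΔH; |ΔH_A − ΔH_B| = 475 kJ.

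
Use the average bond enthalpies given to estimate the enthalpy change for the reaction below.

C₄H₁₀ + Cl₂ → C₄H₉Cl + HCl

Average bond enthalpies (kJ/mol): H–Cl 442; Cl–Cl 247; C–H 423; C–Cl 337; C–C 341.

Bonds broken (reactants):
  C–C: 3 × 341 = 1023
  C–H: 10 × 423 = 4230
  Cl–Cl: 1 × 247 = 247
  Σ(broken) = 5500 kJ
Bonds formed (products):
  C–C: 3 × 341 = 1023
  C–Cl: 1 × 337 = 337
  C–H: 9 × 423 = 3807
  H–Cl: 1 × 442 = 442
  Σ(formed) = 5609 kJ
ΔH = Σ(broken) − Σ(formed) = 5500 − 5609 = −109 kJ

ΔH ≈ −109 kJ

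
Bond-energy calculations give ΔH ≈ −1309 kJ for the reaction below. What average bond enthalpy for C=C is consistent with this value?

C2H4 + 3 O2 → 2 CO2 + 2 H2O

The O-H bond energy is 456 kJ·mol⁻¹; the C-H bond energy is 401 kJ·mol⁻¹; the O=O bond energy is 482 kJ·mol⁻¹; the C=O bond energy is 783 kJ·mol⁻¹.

D(C=C) ≈ 597 kJ/mol

Let D be the C=C bond energy.
Σ(broken) = 4×401 + 1×D + 3×482 = 3050 + D
Σ(formed) = 4×783 + 4×456 = 4956
ΔH = Σ(broken) − Σ(formed) = (3050 + D) − (4956) = −1906 + D
Setting this equal to −1309 kJ gives D = 597 kJ/mol.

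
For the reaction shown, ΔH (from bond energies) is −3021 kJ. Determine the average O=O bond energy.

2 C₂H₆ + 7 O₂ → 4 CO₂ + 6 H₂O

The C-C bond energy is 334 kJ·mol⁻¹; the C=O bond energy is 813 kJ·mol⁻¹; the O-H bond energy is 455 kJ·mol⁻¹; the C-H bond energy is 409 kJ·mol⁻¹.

Let D be the O=O bond energy.
Σ(broken) = 2×334 + 12×409 + 7×D = 5576 + 7D
Σ(formed) = 8×813 + 12×455 = 11964
ΔH = Σ(broken) − Σ(formed) = (5576 + 7D) − (11964) = −6388 + 7D
Setting this equal to −3021 kJ gives 7D = 3367, so D = 481 kJ/mol.

D(O=O) ≈ 481 kJ/mol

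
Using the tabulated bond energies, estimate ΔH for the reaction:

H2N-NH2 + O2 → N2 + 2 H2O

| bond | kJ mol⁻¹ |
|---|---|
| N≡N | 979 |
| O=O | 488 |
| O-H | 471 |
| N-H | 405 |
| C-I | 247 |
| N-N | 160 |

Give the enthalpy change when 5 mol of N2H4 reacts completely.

Bonds broken (reactants):
  N-H: 4 × 405 = 1620
  N-N: 1 × 160 = 160
  O=O: 1 × 488 = 488
  Σ(broken) = 2268 kJ
Bonds formed (products):
  N≡N: 1 × 979 = 979
  O-H: 4 × 471 = 1884
  Σ(formed) = 2863 kJ
ΔH = Σ(broken) − Σ(formed) = 2268 − 2863 = −595 kJ
For 5× the reaction as written: 5 × (−595) = −2975 kJ

ΔH = −2975 kJ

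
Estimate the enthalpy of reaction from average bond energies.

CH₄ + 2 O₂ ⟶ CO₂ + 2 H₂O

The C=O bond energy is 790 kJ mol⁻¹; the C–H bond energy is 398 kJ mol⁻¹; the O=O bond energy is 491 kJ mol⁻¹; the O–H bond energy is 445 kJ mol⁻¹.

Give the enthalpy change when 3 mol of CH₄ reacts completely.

Bonds broken (reactants):
  C–H: 4 × 398 = 1592
  O=O: 2 × 491 = 982
  Σ(broken) = 2574 kJ
Bonds formed (products):
  C=O: 2 × 790 = 1580
  O–H: 4 × 445 = 1780
  Σ(formed) = 3360 kJ
ΔH = Σ(broken) − Σ(formed) = 2574 − 3360 = −786 kJ
For 3× the reaction as written: 3 × (−786) = −2358 kJ

ΔH = −2358 kJ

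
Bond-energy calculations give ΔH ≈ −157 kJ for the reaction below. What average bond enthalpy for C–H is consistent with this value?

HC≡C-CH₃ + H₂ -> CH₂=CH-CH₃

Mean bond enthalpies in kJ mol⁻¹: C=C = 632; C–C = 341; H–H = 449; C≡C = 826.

Let D be the C–H bond energy.
Σ(broken) = 1×826 + 1×341 + 4×D + 1×449 = 1616 + 4D
Σ(formed) = 1×341 + 6×D + 1×632 = 973 + 6D
ΔH = Σ(broken) − Σ(formed) = (1616 + 4D) − (973 + 6D) = +643 − 2D
Setting this equal to −157 kJ gives 2D = 800, so D = 400 kJ/mol.

D(C–H) ≈ 400 kJ/mol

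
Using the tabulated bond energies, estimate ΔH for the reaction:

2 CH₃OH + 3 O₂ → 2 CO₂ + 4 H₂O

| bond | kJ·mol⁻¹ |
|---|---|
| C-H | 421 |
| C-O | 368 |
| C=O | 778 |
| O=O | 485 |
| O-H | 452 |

ΔH ≈ −1107 kJ

Bonds broken (reactants):
  C-H: 6 × 421 = 2526
  C-O: 2 × 368 = 736
  O-H: 2 × 452 = 904
  O=O: 3 × 485 = 1455
  Σ(broken) = 5621 kJ
Bonds formed (products):
  C=O: 4 × 778 = 3112
  O-H: 8 × 452 = 3616
  Σ(formed) = 6728 kJ
ΔH = Σ(broken) − Σ(formed) = 5621 − 6728 = −1107 kJ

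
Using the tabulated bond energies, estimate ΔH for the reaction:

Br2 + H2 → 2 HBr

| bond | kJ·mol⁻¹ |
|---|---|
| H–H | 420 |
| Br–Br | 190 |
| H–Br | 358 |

ΔH ≈ −106 kJ

Bonds broken (reactants):
  Br–Br: 1 × 190 = 190
  H–H: 1 × 420 = 420
  Σ(broken) = 610 kJ
Bonds formed (products):
  H–Br: 2 × 358 = 716
  Σ(formed) = 716 kJ
ΔH = Σ(broken) − Σ(formed) = 610 − 716 = −106 kJ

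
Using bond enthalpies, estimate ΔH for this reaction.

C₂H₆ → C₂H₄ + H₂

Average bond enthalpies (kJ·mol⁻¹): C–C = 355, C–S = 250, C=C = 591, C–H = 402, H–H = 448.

ΔH ≈ +120 kJ

Bonds broken (reactants):
  C–C: 1 × 355 = 355
  C–H: 6 × 402 = 2412
  Σ(broken) = 2767 kJ
Bonds formed (products):
  C–H: 4 × 402 = 1608
  C=C: 1 × 591 = 591
  H–H: 1 × 448 = 448
  Σ(formed) = 2647 kJ
ΔH = Σ(broken) − Σ(formed) = 2767 − 2647 = +120 kJ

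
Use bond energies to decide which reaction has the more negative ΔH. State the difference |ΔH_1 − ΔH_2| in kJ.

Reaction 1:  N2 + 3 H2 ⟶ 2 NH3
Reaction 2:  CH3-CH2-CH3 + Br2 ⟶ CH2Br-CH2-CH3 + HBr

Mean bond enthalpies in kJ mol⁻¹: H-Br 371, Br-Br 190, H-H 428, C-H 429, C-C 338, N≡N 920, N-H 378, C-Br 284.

Reaction 1:
  Bonds broken (reactants):
    H-H: 3 × 428 = 1284
    N≡N: 1 × 920 = 920
    Σ(broken) = 2204 kJ
  Bonds formed (products):
    N-H: 6 × 378 = 2268
    Σ(formed) = 2268 kJ
  ΔH_1 = 2204 − 2268 = −64 kJ
Reaction 2:
  Bonds broken (reactants):
    Br-Br: 1 × 190 = 190
    C-C: 2 × 338 = 676
    C-H: 8 × 429 = 3432
    Σ(broken) = 4298 kJ
  Bonds formed (products):
    C-Br: 1 × 284 = 284
    C-C: 2 × 338 = 676
    C-H: 7 × 429 = 3003
    H-Br: 1 × 371 = 371
    Σ(formed) = 4334 kJ
  ΔH_2 = 4298 − 4334 = −36 kJ
ΔH_1 − ΔH_2 = −28 kJ, so reaction 1 has the more negative ΔH; |ΔH_1 − ΔH_2| = 28 kJ.

Reaction 1, by 28 kJ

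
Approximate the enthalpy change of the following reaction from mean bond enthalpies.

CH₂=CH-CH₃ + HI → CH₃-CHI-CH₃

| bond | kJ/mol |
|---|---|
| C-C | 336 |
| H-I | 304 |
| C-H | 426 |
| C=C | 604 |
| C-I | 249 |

Bonds broken (reactants):
  C-C: 1 × 336 = 336
  C-H: 6 × 426 = 2556
  C=C: 1 × 604 = 604
  H-I: 1 × 304 = 304
  Σ(broken) = 3800 kJ
Bonds formed (products):
  C-C: 2 × 336 = 672
  C-H: 7 × 426 = 2982
  C-I: 1 × 249 = 249
  Σ(formed) = 3903 kJ
ΔH = Σ(broken) − Σ(formed) = 3800 − 3903 = −103 kJ

ΔH ≈ −103 kJ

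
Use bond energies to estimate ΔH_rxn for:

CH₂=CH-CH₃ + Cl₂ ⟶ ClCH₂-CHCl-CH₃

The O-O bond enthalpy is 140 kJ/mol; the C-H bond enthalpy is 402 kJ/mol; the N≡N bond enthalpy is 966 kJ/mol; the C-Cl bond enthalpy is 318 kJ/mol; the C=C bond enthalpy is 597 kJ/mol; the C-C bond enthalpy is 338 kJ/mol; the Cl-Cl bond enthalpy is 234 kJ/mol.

ΔH ≈ −143 kJ

Bonds broken (reactants):
  C-C: 1 × 338 = 338
  C-H: 6 × 402 = 2412
  C=C: 1 × 597 = 597
  Cl-Cl: 1 × 234 = 234
  Σ(broken) = 3581 kJ
Bonds formed (products):
  C-C: 2 × 338 = 676
  C-Cl: 2 × 318 = 636
  C-H: 6 × 402 = 2412
  Σ(formed) = 3724 kJ
ΔH = Σ(broken) − Σ(formed) = 3581 − 3724 = −143 kJ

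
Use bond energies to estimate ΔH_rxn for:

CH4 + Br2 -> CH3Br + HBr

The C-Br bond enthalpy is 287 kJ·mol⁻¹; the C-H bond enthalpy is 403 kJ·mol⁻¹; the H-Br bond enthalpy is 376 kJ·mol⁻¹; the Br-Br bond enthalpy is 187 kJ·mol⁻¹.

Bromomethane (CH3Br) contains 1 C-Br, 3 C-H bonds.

Bonds broken (reactants):
  Br-Br: 1 × 187 = 187
  C-H: 4 × 403 = 1612
  Σ(broken) = 1799 kJ
Bonds formed (products):
  C-Br: 1 × 287 = 287
  C-H: 3 × 403 = 1209
  H-Br: 1 × 376 = 376
  Σ(formed) = 1872 kJ
ΔH = Σ(broken) − Σ(formed) = 1799 − 1872 = −73 kJ

ΔH ≈ −73 kJ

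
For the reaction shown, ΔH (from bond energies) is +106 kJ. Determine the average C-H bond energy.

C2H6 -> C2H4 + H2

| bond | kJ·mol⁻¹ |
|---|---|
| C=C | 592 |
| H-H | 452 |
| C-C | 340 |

D(C-H) ≈ 405 kJ/mol

Let D be the C-H bond energy.
Σ(broken) = 1×340 + 6×D = 340 + 6D
Σ(formed) = 4×D + 1×592 + 1×452 = 1044 + 4D
ΔH = Σ(broken) − Σ(formed) = (340 + 6D) − (1044 + 4D) = −704 + 2D
Setting this equal to +106 kJ gives 2D = 810, so D = 405 kJ/mol.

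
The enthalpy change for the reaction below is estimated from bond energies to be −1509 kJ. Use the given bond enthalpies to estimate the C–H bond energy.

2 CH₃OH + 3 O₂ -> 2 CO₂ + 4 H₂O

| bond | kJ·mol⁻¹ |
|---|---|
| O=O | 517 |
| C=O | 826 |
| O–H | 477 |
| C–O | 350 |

Let D be the C–H bond energy.
Σ(broken) = 6×D + 2×350 + 2×477 + 3×517 = 3205 + 6D
Σ(formed) = 4×826 + 8×477 = 7120
ΔH = Σ(broken) − Σ(formed) = (3205 + 6D) − (7120) = −3915 + 6D
Setting this equal to −1509 kJ gives 6D = 2406, so D = 401 kJ/mol.

D(C–H) ≈ 401 kJ/mol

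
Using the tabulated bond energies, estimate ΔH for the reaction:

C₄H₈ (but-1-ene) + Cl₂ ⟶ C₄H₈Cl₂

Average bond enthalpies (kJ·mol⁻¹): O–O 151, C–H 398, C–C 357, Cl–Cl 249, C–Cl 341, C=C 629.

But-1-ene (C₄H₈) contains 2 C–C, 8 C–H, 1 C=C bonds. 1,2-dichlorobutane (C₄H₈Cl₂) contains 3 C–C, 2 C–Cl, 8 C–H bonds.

ΔH ≈ −161 kJ

Bonds broken (reactants):
  C–C: 2 × 357 = 714
  C–H: 8 × 398 = 3184
  C=C: 1 × 629 = 629
  Cl–Cl: 1 × 249 = 249
  Σ(broken) = 4776 kJ
Bonds formed (products):
  C–C: 3 × 357 = 1071
  C–Cl: 2 × 341 = 682
  C–H: 8 × 398 = 3184
  Σ(formed) = 4937 kJ
ΔH = Σ(broken) − Σ(formed) = 4776 − 4937 = −161 kJ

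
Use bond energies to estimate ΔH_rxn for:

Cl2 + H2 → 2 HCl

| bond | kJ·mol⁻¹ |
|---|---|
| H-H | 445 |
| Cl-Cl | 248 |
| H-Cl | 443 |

Bonds broken (reactants):
  Cl-Cl: 1 × 248 = 248
  H-H: 1 × 445 = 445
  Σ(broken) = 693 kJ
Bonds formed (products):
  H-Cl: 2 × 443 = 886
  Σ(formed) = 886 kJ
ΔH = Σ(broken) − Σ(formed) = 693 − 886 = −193 kJ

ΔH ≈ −193 kJ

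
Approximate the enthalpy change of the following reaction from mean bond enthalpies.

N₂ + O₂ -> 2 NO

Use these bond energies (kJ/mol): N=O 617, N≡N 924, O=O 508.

ΔH ≈ +198 kJ

Bonds broken (reactants):
  N≡N: 1 × 924 = 924
  O=O: 1 × 508 = 508
  Σ(broken) = 1432 kJ
Bonds formed (products):
  N=O: 2 × 617 = 1234
  Σ(formed) = 1234 kJ
ΔH = Σ(broken) − Σ(formed) = 1432 − 1234 = +198 kJ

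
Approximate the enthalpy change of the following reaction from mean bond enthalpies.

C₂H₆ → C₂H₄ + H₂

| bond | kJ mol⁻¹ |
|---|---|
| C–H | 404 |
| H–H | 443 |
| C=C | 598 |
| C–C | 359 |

ΔH ≈ +126 kJ

Bonds broken (reactants):
  C–C: 1 × 359 = 359
  C–H: 6 × 404 = 2424
  Σ(broken) = 2783 kJ
Bonds formed (products):
  C–H: 4 × 404 = 1616
  C=C: 1 × 598 = 598
  H–H: 1 × 443 = 443
  Σ(formed) = 2657 kJ
ΔH = Σ(broken) − Σ(formed) = 2783 − 2657 = +126 kJ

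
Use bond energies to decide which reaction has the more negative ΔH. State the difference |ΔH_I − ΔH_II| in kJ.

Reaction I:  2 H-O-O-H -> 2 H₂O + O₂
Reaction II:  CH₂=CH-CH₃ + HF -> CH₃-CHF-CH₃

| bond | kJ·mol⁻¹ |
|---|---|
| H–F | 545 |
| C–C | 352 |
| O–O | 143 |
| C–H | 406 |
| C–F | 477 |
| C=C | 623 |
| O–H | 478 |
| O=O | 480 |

Reaction I:
  Bonds broken (reactants):
    O–H: 4 × 478 = 1912
    O–O: 2 × 143 = 286
    Σ(broken) = 2198 kJ
  Bonds formed (products):
    O–H: 4 × 478 = 1912
    O=O: 1 × 480 = 480
    Σ(formed) = 2392 kJ
  ΔH_I = 2198 − 2392 = −194 kJ
Reaction II:
  Bonds broken (reactants):
    C–C: 1 × 352 = 352
    C–H: 6 × 406 = 2436
    C=C: 1 × 623 = 623
    H–F: 1 × 545 = 545
    Σ(broken) = 3956 kJ
  Bonds formed (products):
    C–C: 2 × 352 = 704
    C–F: 1 × 477 = 477
    C–H: 7 × 406 = 2842
    Σ(formed) = 4023 kJ
  ΔH_II = 3956 − 4023 = −67 kJ
ΔH_I − ΔH_II = −127 kJ, so reaction I has the more negative ΔH; |ΔH_I − ΔH_II| = 127 kJ.

Reaction I, by 127 kJ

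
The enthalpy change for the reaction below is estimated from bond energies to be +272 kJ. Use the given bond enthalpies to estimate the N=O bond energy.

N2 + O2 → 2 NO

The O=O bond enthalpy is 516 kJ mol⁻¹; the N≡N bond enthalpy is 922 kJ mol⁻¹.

Let D be the N=O bond energy.
Σ(broken) = 1×922 + 1×516 = 1438
Σ(formed) = 2×D = 2D
ΔH = Σ(broken) − Σ(formed) = (1438) − (2D) = +1438 − 2D
Setting this equal to +272 kJ gives 2D = 1166, so D = 583 kJ/mol.

D(N=O) ≈ 583 kJ/mol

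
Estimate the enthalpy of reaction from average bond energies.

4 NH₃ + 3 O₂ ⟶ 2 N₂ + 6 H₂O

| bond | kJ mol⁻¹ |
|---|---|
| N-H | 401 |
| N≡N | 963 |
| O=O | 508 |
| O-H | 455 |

Bonds broken (reactants):
  N-H: 12 × 401 = 4812
  O=O: 3 × 508 = 1524
  Σ(broken) = 6336 kJ
Bonds formed (products):
  N≡N: 2 × 963 = 1926
  O-H: 12 × 455 = 5460
  Σ(formed) = 7386 kJ
ΔH = Σ(broken) − Σ(formed) = 6336 − 7386 = −1050 kJ

ΔH ≈ −1050 kJ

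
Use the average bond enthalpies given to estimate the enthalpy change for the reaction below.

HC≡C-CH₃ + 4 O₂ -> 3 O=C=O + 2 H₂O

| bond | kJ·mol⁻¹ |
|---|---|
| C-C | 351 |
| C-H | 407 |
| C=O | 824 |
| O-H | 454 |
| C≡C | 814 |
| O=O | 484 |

ΔH ≈ −2031 kJ

Bonds broken (reactants):
  C≡C: 1 × 814 = 814
  C-C: 1 × 351 = 351
  C-H: 4 × 407 = 1628
  O=O: 4 × 484 = 1936
  Σ(broken) = 4729 kJ
Bonds formed (products):
  C=O: 6 × 824 = 4944
  O-H: 4 × 454 = 1816
  Σ(formed) = 6760 kJ
ΔH = Σ(broken) − Σ(formed) = 4729 − 6760 = −2031 kJ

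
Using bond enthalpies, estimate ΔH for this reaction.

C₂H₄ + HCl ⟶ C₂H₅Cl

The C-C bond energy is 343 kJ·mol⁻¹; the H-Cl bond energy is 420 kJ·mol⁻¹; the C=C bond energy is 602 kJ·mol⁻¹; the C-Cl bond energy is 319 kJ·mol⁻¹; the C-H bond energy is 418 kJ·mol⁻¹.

Bonds broken (reactants):
  C-H: 4 × 418 = 1672
  C=C: 1 × 602 = 602
  H-Cl: 1 × 420 = 420
  Σ(broken) = 2694 kJ
Bonds formed (products):
  C-C: 1 × 343 = 343
  C-Cl: 1 × 319 = 319
  C-H: 5 × 418 = 2090
  Σ(formed) = 2752 kJ
ΔH = Σ(broken) − Σ(formed) = 2694 − 2752 = −58 kJ

ΔH ≈ −58 kJ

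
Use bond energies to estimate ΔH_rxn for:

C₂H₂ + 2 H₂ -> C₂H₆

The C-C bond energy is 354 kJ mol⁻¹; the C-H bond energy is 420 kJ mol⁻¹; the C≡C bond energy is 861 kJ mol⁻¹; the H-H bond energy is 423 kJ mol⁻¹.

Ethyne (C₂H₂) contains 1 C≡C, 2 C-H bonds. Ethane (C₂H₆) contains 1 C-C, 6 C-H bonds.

Bonds broken (reactants):
  C≡C: 1 × 861 = 861
  C-H: 2 × 420 = 840
  H-H: 2 × 423 = 846
  Σ(broken) = 2547 kJ
Bonds formed (products):
  C-C: 1 × 354 = 354
  C-H: 6 × 420 = 2520
  Σ(formed) = 2874 kJ
ΔH = Σ(broken) − Σ(formed) = 2547 − 2874 = −327 kJ

ΔH ≈ −327 kJ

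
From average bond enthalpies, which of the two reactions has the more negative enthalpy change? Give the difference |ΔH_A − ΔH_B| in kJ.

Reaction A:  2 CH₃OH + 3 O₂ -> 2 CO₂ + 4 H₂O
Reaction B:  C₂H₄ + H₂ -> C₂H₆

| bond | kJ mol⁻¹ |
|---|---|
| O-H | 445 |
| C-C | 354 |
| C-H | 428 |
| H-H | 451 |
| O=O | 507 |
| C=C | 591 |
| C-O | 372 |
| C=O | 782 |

Reaction A:
  Bonds broken (reactants):
    C-H: 6 × 428 = 2568
    C-O: 2 × 372 = 744
    O-H: 2 × 445 = 890
    O=O: 3 × 507 = 1521
    Σ(broken) = 5723 kJ
  Bonds formed (products):
    C=O: 4 × 782 = 3128
    O-H: 8 × 445 = 3560
    Σ(formed) = 6688 kJ
  ΔH_A = 5723 − 6688 = −965 kJ
Reaction B:
  Bonds broken (reactants):
    C-H: 4 × 428 = 1712
    C=C: 1 × 591 = 591
    H-H: 1 × 451 = 451
    Σ(broken) = 2754 kJ
  Bonds formed (products):
    C-C: 1 × 354 = 354
    C-H: 6 × 428 = 2568
    Σ(formed) = 2922 kJ
  ΔH_B = 2754 − 2922 = −168 kJ
ΔH_A − ΔH_B = −797 kJ, so reaction A has the more negative ΔH; |ΔH_A − ΔH_B| = 797 kJ.

Reaction A, by 797 kJ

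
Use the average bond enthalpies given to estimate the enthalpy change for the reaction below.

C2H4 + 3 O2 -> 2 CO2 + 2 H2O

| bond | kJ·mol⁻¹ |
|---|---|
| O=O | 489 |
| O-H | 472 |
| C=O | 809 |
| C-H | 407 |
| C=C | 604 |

Bonds broken (reactants):
  C-H: 4 × 407 = 1628
  C=C: 1 × 604 = 604
  O=O: 3 × 489 = 1467
  Σ(broken) = 3699 kJ
Bonds formed (products):
  C=O: 4 × 809 = 3236
  O-H: 4 × 472 = 1888
  Σ(formed) = 5124 kJ
ΔH = Σ(broken) − Σ(formed) = 3699 − 5124 = −1425 kJ

ΔH ≈ −1425 kJ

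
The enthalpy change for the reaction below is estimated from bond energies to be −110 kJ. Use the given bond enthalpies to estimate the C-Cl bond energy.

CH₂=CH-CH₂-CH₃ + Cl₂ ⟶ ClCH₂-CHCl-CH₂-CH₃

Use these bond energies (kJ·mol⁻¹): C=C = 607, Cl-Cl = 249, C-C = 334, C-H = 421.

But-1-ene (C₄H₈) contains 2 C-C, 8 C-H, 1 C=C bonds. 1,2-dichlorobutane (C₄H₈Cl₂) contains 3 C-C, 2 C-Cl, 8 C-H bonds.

D(C-Cl) ≈ 316 kJ/mol

Let D be the C-Cl bond energy.
Σ(broken) = 2×334 + 8×421 + 1×607 + 1×249 = 4892
Σ(formed) = 3×334 + 2×D + 8×421 = 4370 + 2D
ΔH = Σ(broken) − Σ(formed) = (4892) − (4370 + 2D) = +522 − 2D
Setting this equal to −110 kJ gives 2D = 632, so D = 316 kJ/mol.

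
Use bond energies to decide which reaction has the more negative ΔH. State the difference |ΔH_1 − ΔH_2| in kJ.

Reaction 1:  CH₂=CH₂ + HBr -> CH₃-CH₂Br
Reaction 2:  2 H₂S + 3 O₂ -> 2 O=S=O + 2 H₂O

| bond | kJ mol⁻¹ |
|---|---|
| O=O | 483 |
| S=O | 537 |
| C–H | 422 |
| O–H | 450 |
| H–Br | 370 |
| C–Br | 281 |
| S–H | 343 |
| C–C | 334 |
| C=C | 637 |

Reaction 2, by 1097 kJ

Reaction 1:
  Bonds broken (reactants):
    C–H: 4 × 422 = 1688
    C=C: 1 × 637 = 637
    H–Br: 1 × 370 = 370
    Σ(broken) = 2695 kJ
  Bonds formed (products):
    C–Br: 1 × 281 = 281
    C–C: 1 × 334 = 334
    C–H: 5 × 422 = 2110
    Σ(formed) = 2725 kJ
  ΔH_1 = 2695 − 2725 = −30 kJ
Reaction 2:
  Bonds broken (reactants):
    O=O: 3 × 483 = 1449
    S–H: 4 × 343 = 1372
    Σ(broken) = 2821 kJ
  Bonds formed (products):
    O–H: 4 × 450 = 1800
    S=O: 4 × 537 = 2148
    Σ(formed) = 3948 kJ
  ΔH_2 = 2821 − 3948 = −1127 kJ
ΔH_1 − ΔH_2 = +1097 kJ, so reaction 2 has the more negative ΔH; |ΔH_1 − ΔH_2| = 1097 kJ.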